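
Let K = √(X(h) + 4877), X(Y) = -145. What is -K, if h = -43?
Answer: -26*√7 ≈ -68.790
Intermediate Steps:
K = 26*√7 (K = √(-145 + 4877) = √4732 = 26*√7 ≈ 68.790)
-K = -26*√7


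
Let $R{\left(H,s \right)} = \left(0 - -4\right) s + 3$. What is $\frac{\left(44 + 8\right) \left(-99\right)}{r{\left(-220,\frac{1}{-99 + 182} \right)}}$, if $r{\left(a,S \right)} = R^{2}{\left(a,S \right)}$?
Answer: $- \frac{3224052}{5819} \approx -554.06$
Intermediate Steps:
$R{\left(H,s \right)} = 3 + 4 s$ ($R{\left(H,s \right)} = \left(0 + 4\right) s + 3 = 4 s + 3 = 3 + 4 s$)
$r{\left(a,S \right)} = \left(3 + 4 S\right)^{2}$
$\frac{\left(44 + 8\right) \left(-99\right)}{r{\left(-220,\frac{1}{-99 + 182} \right)}} = \frac{\left(44 + 8\right) \left(-99\right)}{\left(3 + \frac{4}{-99 + 182}\right)^{2}} = \frac{52 \left(-99\right)}{\left(3 + \frac{4}{83}\right)^{2}} = - \frac{5148}{\left(3 + 4 \cdot \frac{1}{83}\right)^{2}} = - \frac{5148}{\left(3 + \frac{4}{83}\right)^{2}} = - \frac{5148}{\left(\frac{253}{83}\right)^{2}} = - \frac{5148}{\frac{64009}{6889}} = \left(-5148\right) \frac{6889}{64009} = - \frac{3224052}{5819}$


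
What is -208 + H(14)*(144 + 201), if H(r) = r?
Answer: 4622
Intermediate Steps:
-208 + H(14)*(144 + 201) = -208 + 14*(144 + 201) = -208 + 14*345 = -208 + 4830 = 4622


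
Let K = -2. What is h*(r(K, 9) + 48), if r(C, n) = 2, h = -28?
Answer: -1400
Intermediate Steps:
h*(r(K, 9) + 48) = -28*(2 + 48) = -28*50 = -1400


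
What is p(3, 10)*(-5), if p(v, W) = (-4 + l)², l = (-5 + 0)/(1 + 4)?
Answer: -125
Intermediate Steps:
l = -1 (l = -5/5 = -5*⅕ = -1)
p(v, W) = 25 (p(v, W) = (-4 - 1)² = (-5)² = 25)
p(3, 10)*(-5) = 25*(-5) = -125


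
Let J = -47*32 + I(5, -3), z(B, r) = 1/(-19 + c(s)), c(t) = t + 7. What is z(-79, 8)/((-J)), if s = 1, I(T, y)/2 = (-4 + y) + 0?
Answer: -1/16698 ≈ -5.9887e-5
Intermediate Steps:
I(T, y) = -8 + 2*y (I(T, y) = 2*((-4 + y) + 0) = 2*(-4 + y) = -8 + 2*y)
c(t) = 7 + t
z(B, r) = -1/11 (z(B, r) = 1/(-19 + (7 + 1)) = 1/(-19 + 8) = 1/(-11) = -1/11)
J = -1518 (J = -47*32 + (-8 + 2*(-3)) = -1504 + (-8 - 6) = -1504 - 14 = -1518)
z(-79, 8)/((-J)) = -1/(11*((-1*(-1518)))) = -1/11/1518 = -1/11*1/1518 = -1/16698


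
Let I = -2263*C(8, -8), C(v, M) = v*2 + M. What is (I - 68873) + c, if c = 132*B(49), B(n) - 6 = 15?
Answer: -84205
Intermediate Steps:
C(v, M) = M + 2*v (C(v, M) = 2*v + M = M + 2*v)
B(n) = 21 (B(n) = 6 + 15 = 21)
c = 2772 (c = 132*21 = 2772)
I = -18104 (I = -2263*(-8 + 2*8) = -2263*(-8 + 16) = -2263*8 = -18104)
(I - 68873) + c = (-18104 - 68873) + 2772 = -86977 + 2772 = -84205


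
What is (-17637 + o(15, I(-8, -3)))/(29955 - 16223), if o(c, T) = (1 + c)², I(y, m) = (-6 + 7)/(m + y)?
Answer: -17381/13732 ≈ -1.2657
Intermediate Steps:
I(y, m) = 1/(m + y)
(-17637 + o(15, I(-8, -3)))/(29955 - 16223) = (-17637 + (1 + 15)²)/(29955 - 16223) = (-17637 + 16²)/13732 = (-17637 + 256)*(1/13732) = -17381*1/13732 = -17381/13732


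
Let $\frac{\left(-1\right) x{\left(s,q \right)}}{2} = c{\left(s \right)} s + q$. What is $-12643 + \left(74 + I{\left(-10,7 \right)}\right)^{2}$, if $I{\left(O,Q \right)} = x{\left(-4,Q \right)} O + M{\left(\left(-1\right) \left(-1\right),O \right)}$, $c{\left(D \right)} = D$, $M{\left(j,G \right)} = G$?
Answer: $261933$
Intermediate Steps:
$x{\left(s,q \right)} = - 2 q - 2 s^{2}$ ($x{\left(s,q \right)} = - 2 \left(s s + q\right) = - 2 \left(s^{2} + q\right) = - 2 \left(q + s^{2}\right) = - 2 q - 2 s^{2}$)
$I{\left(O,Q \right)} = O + O \left(-32 - 2 Q\right)$ ($I{\left(O,Q \right)} = \left(- 2 Q - 2 \left(-4\right)^{2}\right) O + O = \left(- 2 Q - 32\right) O + O = \left(-32 - 2 Q\right) O + O = O \left(-32 - 2 Q\right) + O = O + O \left(-32 - 2 Q\right)$)
$-12643 + \left(74 + I{\left(-10,7 \right)}\right)^{2} = -12643 + \left(74 - 10 \left(-31 - 14\right)\right)^{2} = -12643 + \left(74 - -450\right)^{2} = -12643 + \left(74 + 450\right)^{2} = -12643 + 524^{2} = -12643 + 274576 = 261933$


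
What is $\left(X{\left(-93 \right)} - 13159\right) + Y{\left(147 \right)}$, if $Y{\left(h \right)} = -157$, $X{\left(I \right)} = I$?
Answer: $-13409$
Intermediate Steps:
$\left(X{\left(-93 \right)} - 13159\right) + Y{\left(147 \right)} = \left(-93 - 13159\right) - 157 = -13252 - 157 = -13409$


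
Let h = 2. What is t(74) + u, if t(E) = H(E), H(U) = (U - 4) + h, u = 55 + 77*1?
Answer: 204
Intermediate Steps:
u = 132 (u = 55 + 77 = 132)
H(U) = -2 + U (H(U) = (U - 4) + 2 = (-4 + U) + 2 = -2 + U)
t(E) = -2 + E
t(74) + u = (-2 + 74) + 132 = 72 + 132 = 204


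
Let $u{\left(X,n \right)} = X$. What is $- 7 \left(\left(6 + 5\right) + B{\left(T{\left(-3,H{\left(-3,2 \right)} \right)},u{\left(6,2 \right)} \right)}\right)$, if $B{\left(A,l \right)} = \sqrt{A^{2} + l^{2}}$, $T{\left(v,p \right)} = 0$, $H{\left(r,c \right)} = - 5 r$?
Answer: $-119$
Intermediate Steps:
$- 7 \left(\left(6 + 5\right) + B{\left(T{\left(-3,H{\left(-3,2 \right)} \right)},u{\left(6,2 \right)} \right)}\right) = - 7 \left(\left(6 + 5\right) + \sqrt{0^{2} + 6^{2}}\right) = - 7 \left(11 + \sqrt{0 + 36}\right) = - 7 \left(11 + \sqrt{36}\right) = - 7 \left(11 + 6\right) = \left(-7\right) 17 = -119$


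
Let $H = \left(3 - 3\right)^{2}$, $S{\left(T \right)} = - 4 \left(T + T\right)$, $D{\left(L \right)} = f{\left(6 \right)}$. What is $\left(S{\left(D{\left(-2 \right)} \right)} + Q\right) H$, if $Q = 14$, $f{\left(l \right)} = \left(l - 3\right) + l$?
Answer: $0$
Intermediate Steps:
$f{\left(l \right)} = -3 + 2 l$ ($f{\left(l \right)} = \left(-3 + l\right) + l = -3 + 2 l$)
$D{\left(L \right)} = 9$ ($D{\left(L \right)} = -3 + 2 \cdot 6 = -3 + 12 = 9$)
$S{\left(T \right)} = - 8 T$ ($S{\left(T \right)} = - 4 \cdot 2 T = - 8 T$)
$H = 0$ ($H = 0^{2} = 0$)
$\left(S{\left(D{\left(-2 \right)} \right)} + Q\right) H = \left(\left(-8\right) 9 + 14\right) 0 = \left(-72 + 14\right) 0 = \left(-58\right) 0 = 0$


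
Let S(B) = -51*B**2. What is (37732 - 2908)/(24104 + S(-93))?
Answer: -34824/416995 ≈ -0.083512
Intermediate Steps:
(37732 - 2908)/(24104 + S(-93)) = (37732 - 2908)/(24104 - 51*(-93)**2) = 34824/(24104 - 51*8649) = 34824/(24104 - 441099) = 34824/(-416995) = 34824*(-1/416995) = -34824/416995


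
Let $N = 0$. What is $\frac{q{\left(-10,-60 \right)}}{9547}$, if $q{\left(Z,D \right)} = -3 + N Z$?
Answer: $- \frac{3}{9547} \approx -0.00031423$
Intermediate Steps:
$q{\left(Z,D \right)} = -3$ ($q{\left(Z,D \right)} = -3 + 0 Z = -3 + 0 = -3$)
$\frac{q{\left(-10,-60 \right)}}{9547} = - \frac{3}{9547}$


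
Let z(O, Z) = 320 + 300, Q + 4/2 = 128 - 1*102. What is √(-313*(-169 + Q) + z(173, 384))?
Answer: √46005 ≈ 214.49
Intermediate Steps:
Q = 24 (Q = -2 + (128 - 1*102) = -2 + (128 - 102) = -2 + 26 = 24)
z(O, Z) = 620
√(-313*(-169 + Q) + z(173, 384)) = √(-313*(-169 + 24) + 620) = √(-313*(-145) + 620) = √(45385 + 620) = √46005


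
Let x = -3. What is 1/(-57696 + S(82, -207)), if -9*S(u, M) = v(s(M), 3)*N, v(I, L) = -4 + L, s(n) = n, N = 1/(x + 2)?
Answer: -9/519265 ≈ -1.7332e-5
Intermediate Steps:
N = -1 (N = 1/(-3 + 2) = 1/(-1) = -1)
S(u, M) = -⅑ (S(u, M) = -(-4 + 3)*(-1)/9 = -(-1)*(-1)/9 = -⅑*1 = -⅑)
1/(-57696 + S(82, -207)) = 1/(-57696 - ⅑) = 1/(-519265/9) = -9/519265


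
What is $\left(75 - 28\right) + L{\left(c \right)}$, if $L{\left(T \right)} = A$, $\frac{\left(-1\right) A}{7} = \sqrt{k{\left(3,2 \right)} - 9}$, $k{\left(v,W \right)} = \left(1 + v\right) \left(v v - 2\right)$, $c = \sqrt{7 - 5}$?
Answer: $47 - 7 \sqrt{19} \approx 16.488$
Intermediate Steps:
$c = \sqrt{2} \approx 1.4142$
$k{\left(v,W \right)} = \left(1 + v\right) \left(-2 + v^{2}\right)$ ($k{\left(v,W \right)} = \left(1 + v\right) \left(v^{2} - 2\right) = \left(1 + v\right) \left(-2 + v^{2}\right)$)
$A = - 7 \sqrt{19}$ ($A = - 7 \sqrt{\left(-2 + 3^{2} + 3^{3} - 6\right) - 9} = - 7 \sqrt{\left(-2 + 9 + 27 - 6\right) - 9} = - 7 \sqrt{28 - 9} = - 7 \sqrt{19} \approx -30.512$)
$L{\left(T \right)} = - 7 \sqrt{19}$
$\left(75 - 28\right) + L{\left(c \right)} = \left(75 - 28\right) - 7 \sqrt{19} = 47 - 7 \sqrt{19}$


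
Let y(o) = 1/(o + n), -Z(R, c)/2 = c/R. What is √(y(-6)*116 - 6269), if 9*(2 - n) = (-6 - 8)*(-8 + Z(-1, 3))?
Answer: I*√100565/4 ≈ 79.28*I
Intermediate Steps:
Z(R, c) = -2*c/R
n = -10/9 (n = 2 - (-6 - 8)*(-8 - 2*3/(-1))/9 = 2 - (-14)*(-8 - 2*3*(-1))/9 = 2 - (-14)*(-8 + 6)/9 = 2 - (-14)*(-2)/9 = 2 - ⅑*28 = 2 - 28/9 = -10/9 ≈ -1.1111)
y(o) = 1/(-10/9 + o) (y(o) = 1/(o - 10/9) = 1/(-10/9 + o))
√(y(-6)*116 - 6269) = √((9/(-10 + 9*(-6)))*116 - 6269) = √((9/(-10 - 54))*116 - 6269) = √((9/(-64))*116 - 6269) = √((9*(-1/64))*116 - 6269) = √(-9/64*116 - 6269) = √(-261/16 - 6269) = √(-100565/16) = I*√100565/4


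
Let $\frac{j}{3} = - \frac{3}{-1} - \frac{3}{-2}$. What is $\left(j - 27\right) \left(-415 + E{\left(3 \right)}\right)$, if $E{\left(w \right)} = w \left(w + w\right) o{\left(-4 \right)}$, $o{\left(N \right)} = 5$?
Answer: $\frac{8775}{2} \approx 4387.5$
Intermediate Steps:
$j = \frac{27}{2}$ ($j = 3 \left(- \frac{3}{-1} - \frac{3}{-2}\right) = 3 \left(\left(-3\right) \left(-1\right) - - \frac{3}{2}\right) = 3 \left(3 + \frac{3}{2}\right) = 3 \cdot \frac{9}{2} = \frac{27}{2} \approx 13.5$)
$E{\left(w \right)} = 10 w^{2}$ ($E{\left(w \right)} = w \left(w + w\right) 5 = w 2 w 5 = 2 w^{2} \cdot 5 = 10 w^{2}$)
$\left(j - 27\right) \left(-415 + E{\left(3 \right)}\right) = \left(\frac{27}{2} - 27\right) \left(-415 + 10 \cdot 3^{2}\right) = \left(\frac{27}{2} - 27\right) \left(-415 + 10 \cdot 9\right) = - \frac{27 \left(-415 + 90\right)}{2} = \left(- \frac{27}{2}\right) \left(-325\right) = \frac{8775}{2}$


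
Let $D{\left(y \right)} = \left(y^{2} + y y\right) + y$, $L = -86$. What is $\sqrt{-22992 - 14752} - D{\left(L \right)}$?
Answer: $-14706 + 4 i \sqrt{2359} \approx -14706.0 + 194.28 i$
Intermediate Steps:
$D{\left(y \right)} = y + 2 y^{2}$ ($D{\left(y \right)} = \left(y^{2} + y^{2}\right) + y = 2 y^{2} + y = y + 2 y^{2}$)
$\sqrt{-22992 - 14752} - D{\left(L \right)} = \sqrt{-22992 - 14752} - - 86 \left(1 + 2 \left(-86\right)\right) = \sqrt{-37744} - - 86 \left(1 - 172\right) = 4 i \sqrt{2359} - \left(-86\right) \left(-171\right) = 4 i \sqrt{2359} - 14706 = -14706 + 4 i \sqrt{2359}$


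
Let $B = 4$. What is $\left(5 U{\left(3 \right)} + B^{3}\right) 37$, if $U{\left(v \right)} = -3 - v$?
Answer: $1258$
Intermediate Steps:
$\left(5 U{\left(3 \right)} + B^{3}\right) 37 = \left(5 \left(-3 - 3\right) + 4^{3}\right) 37 = \left(5 \left(-3 - 3\right) + 64\right) 37 = \left(5 \left(-6\right) + 64\right) 37 = \left(-30 + 64\right) 37 = 34 \cdot 37 = 1258$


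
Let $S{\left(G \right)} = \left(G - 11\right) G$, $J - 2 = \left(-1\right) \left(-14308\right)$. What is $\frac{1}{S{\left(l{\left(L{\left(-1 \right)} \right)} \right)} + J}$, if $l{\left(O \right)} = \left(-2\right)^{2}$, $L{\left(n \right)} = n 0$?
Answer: $\frac{1}{14282} \approx 7.0018 \cdot 10^{-5}$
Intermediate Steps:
$L{\left(n \right)} = 0$
$l{\left(O \right)} = 4$
$J = 14310$ ($J = 2 - -14308 = 2 + 14308 = 14310$)
$S{\left(G \right)} = G \left(-11 + G\right)$ ($S{\left(G \right)} = \left(-11 + G\right) G = G \left(-11 + G\right)$)
$\frac{1}{S{\left(l{\left(L{\left(-1 \right)} \right)} \right)} + J} = \frac{1}{4 \left(-11 + 4\right) + 14310} = \frac{1}{4 \left(-7\right) + 14310} = \frac{1}{-28 + 14310} = \frac{1}{14282}$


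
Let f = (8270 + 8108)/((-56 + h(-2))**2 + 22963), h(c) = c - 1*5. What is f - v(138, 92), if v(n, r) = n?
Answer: -1850119/13466 ≈ -137.39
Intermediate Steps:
h(c) = -5 + c (h(c) = c - 5 = -5 + c)
f = 8189/13466 (f = (8270 + 8108)/((-56 + (-5 - 2))**2 + 22963) = 16378/((-56 - 7)**2 + 22963) = 16378/((-63)**2 + 22963) = 16378/(3969 + 22963) = 16378/26932 = 16378*(1/26932) = 8189/13466 ≈ 0.60812)
f - v(138, 92) = 8189/13466 - 1*138 = 8189/13466 - 138 = -1850119/13466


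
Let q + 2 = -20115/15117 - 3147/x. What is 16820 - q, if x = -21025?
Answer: 1782331484342/105944975 ≈ 16823.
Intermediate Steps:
q = -337004842/105944975 (q = -2 + (-20115/15117 - 3147/(-21025)) = -2 + (-20115*1/15117 - 3147*(-1/21025)) = -2 + (-6705/5039 + 3147/21025) = -2 - 125114892/105944975 = -337004842/105944975 ≈ -3.1809)
16820 - q = 16820 - 1*(-337004842/105944975) = 16820 + 337004842/105944975 = 1782331484342/105944975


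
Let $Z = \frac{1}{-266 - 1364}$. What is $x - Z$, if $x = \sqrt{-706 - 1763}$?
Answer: $\frac{1}{1630} + i \sqrt{2469} \approx 0.0006135 + 49.689 i$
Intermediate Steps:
$x = i \sqrt{2469}$ ($x = \sqrt{-2469} = i \sqrt{2469} \approx 49.689 i$)
$Z = - \frac{1}{1630}$ ($Z = \frac{1}{-1630} = - \frac{1}{1630} \approx -0.0006135$)
$x - Z = i \sqrt{2469} - - \frac{1}{1630} = i \sqrt{2469} + \frac{1}{1630} = \frac{1}{1630} + i \sqrt{2469}$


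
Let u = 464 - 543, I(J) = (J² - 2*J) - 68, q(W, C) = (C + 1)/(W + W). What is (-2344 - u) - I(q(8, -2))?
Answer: -562465/256 ≈ -2197.1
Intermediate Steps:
q(W, C) = (1 + C)/(2*W) (q(W, C) = (1 + C)/((2*W)) = (1 + C)*(1/(2*W)) = (1 + C)/(2*W))
I(J) = -68 + J² - 2*J
u = -79
(-2344 - u) - I(q(8, -2)) = (-2344 - 1*(-79)) - (-68 + ((½)*(1 - 2)/8)² - (1 - 2)/8) = (-2344 + 79) - (-68 + ((½)*(⅛)*(-1))² - (-1)/8) = -2265 - (-68 + (-1/16)² - 2*(-1/16)) = -2265 - (-68 + 1/256 + ⅛) = -2265 - 1*(-17375/256) = -2265 + 17375/256 = -562465/256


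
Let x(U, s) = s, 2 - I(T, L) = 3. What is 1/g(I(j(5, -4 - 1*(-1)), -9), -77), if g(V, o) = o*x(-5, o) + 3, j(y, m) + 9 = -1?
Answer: 1/5932 ≈ 0.00016858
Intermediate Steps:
j(y, m) = -10 (j(y, m) = -9 - 1 = -10)
I(T, L) = -1 (I(T, L) = 2 - 1*3 = 2 - 3 = -1)
g(V, o) = 3 + o² (g(V, o) = o*o + 3 = o² + 3 = 3 + o²)
1/g(I(j(5, -4 - 1*(-1)), -9), -77) = 1/(3 + (-77)²) = 1/(3 + 5929) = 1/5932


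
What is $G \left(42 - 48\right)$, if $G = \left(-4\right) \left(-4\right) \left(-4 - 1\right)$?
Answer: $480$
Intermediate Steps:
$G = -80$ ($G = 16 \left(-5\right) = -80$)
$G \left(42 - 48\right) = - 80 \left(42 - 48\right) = \left(-80\right) \left(-6\right) = 480$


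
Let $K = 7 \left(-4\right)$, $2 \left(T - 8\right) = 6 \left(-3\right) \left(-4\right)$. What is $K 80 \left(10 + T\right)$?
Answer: $-120960$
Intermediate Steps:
$T = 44$ ($T = 8 + \frac{6 \left(-3\right) \left(-4\right)}{2} = 8 + \frac{\left(-18\right) \left(-4\right)}{2} = 8 + \frac{1}{2} \cdot 72 = 8 + 36 = 44$)
$K = -28$
$K 80 \left(10 + T\right) = \left(-28\right) 80 \left(10 + 44\right) = \left(-2240\right) 54 = -120960$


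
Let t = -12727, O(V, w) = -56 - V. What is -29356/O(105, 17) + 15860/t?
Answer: 28543104/157619 ≈ 181.09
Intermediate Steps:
-29356/O(105, 17) + 15860/t = -29356/(-56 - 1*105) + 15860/(-12727) = -29356/(-56 - 105) + 15860*(-1/12727) = -29356/(-161) - 1220/979 = -29356*(-1/161) - 1220/979 = 29356/161 - 1220/979 = 28543104/157619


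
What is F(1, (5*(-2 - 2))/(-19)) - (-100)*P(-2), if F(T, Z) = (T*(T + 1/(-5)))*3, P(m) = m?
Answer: -988/5 ≈ -197.60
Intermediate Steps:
F(T, Z) = 3*T*(-⅕ + T) (F(T, Z) = (T*(T - ⅕))*3 = (T*(-⅕ + T))*3 = 3*T*(-⅕ + T))
F(1, (5*(-2 - 2))/(-19)) - (-100)*P(-2) = (⅗)*1*(-1 + 5*1) - (-100)*(-2) = (⅗)*1*(-1 + 5) - 1*200 = (⅗)*1*4 - 200 = 12/5 - 200 = -988/5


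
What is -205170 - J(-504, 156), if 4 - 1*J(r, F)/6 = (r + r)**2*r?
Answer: -3072782730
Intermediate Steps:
J(r, F) = 24 - 24*r**3 (J(r, F) = 24 - 6*(r + r)**2*r = 24 - 6*(2*r)**2*r = 24 - 6*4*r**2*r = 24 - 24*r**3)
-205170 - J(-504, 156) = -205170 - (24 - 24*(-504)**3) = -205170 - (24 - 24*(-128024064)) = -205170 - (24 + 3072577536) = -205170 - 1*3072577560 = -205170 - 3072577560 = -3072782730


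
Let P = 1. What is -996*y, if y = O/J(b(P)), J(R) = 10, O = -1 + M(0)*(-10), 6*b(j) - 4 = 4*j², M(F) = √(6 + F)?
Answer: 498/5 + 996*√6 ≈ 2539.3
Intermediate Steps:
b(j) = ⅔ + 2*j²/3 (b(j) = ⅔ + (4*j²)/6 = ⅔ + 2*j²/3)
O = -1 - 10*√6 (O = -1 + √(6 + 0)*(-10) = -1 + √6*(-10) = -1 - 10*√6 ≈ -25.495)
y = -⅒ - √6 (y = (-1 - 10*√6)/10 = (-1 - 10*√6)*(⅒) = -⅒ - √6 ≈ -2.5495)
-996*y = -996*(-⅒ - √6) = 498/5 + 996*√6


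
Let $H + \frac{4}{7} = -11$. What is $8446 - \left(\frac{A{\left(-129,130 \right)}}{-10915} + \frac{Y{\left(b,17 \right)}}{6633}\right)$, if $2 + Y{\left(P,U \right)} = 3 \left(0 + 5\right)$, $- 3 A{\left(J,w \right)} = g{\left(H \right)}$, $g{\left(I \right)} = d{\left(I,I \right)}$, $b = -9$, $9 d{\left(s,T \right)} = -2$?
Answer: $\frac{1834450378699}{217197585} \approx 8446.0$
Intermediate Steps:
$d{\left(s,T \right)} = - \frac{2}{9}$ ($d{\left(s,T \right)} = \frac{1}{9} \left(-2\right) = - \frac{2}{9}$)
$H = - \frac{81}{7}$ ($H = - \frac{4}{7} - 11 = - \frac{81}{7} \approx -11.571$)
$g{\left(I \right)} = - \frac{2}{9}$
$A{\left(J,w \right)} = \frac{2}{27}$ ($A{\left(J,w \right)} = \left(- \frac{1}{3}\right) \left(- \frac{2}{9}\right) = \frac{2}{27}$)
$Y{\left(P,U \right)} = 13$ ($Y{\left(P,U \right)} = -2 + 3 \left(0 + 5\right) = -2 + 3 \cdot 5 = -2 + 15 = 13$)
$8446 - \left(\frac{A{\left(-129,130 \right)}}{-10915} + \frac{Y{\left(b,17 \right)}}{6633}\right) = 8446 - \left(\frac{2}{27 \left(-10915\right)} + \frac{13}{6633}\right) = 8446 - \left(\frac{2}{27} \left(- \frac{1}{10915}\right) + 13 \cdot \frac{1}{6633}\right) = 8446 - \left(- \frac{2}{294705} + \frac{13}{6633}\right) = 8446 - \frac{424211}{217197585} = \frac{1834450378699}{217197585}$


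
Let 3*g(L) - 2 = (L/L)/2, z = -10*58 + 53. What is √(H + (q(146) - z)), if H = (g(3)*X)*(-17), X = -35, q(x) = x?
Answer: √42078/6 ≈ 34.188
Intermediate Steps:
z = -527 (z = -580 + 53 = -527)
g(L) = ⅚ (g(L) = ⅔ + ((L/L)/2)/3 = ⅔ + (1*(½))/3 = ⅔ + (⅓)*(½) = ⅔ + ⅙ = ⅚)
H = 2975/6 (H = ((⅚)*(-35))*(-17) = -175/6*(-17) = 2975/6 ≈ 495.83)
√(H + (q(146) - z)) = √(2975/6 + (146 - 1*(-527))) = √(2975/6 + (146 + 527)) = √(2975/6 + 673) = √(7013/6) = √42078/6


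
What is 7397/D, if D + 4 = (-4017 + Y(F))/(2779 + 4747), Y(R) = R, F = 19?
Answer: -27834911/17051 ≈ -1632.5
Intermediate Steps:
D = -17051/3763 (D = -4 + (-4017 + 19)/(2779 + 4747) = -4 - 3998/7526 = -4 - 3998*1/7526 = -4 - 1999/3763 = -17051/3763 ≈ -4.5312)
7397/D = 7397/(-17051/3763) = 7397*(-3763/17051) = -27834911/17051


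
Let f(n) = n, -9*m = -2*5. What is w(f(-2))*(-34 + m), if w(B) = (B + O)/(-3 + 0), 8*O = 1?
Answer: -185/9 ≈ -20.556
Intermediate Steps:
m = 10/9 (m = -(-2)*5/9 = -1/9*(-10) = 10/9 ≈ 1.1111)
O = 1/8 (O = (1/8)*1 = 1/8 ≈ 0.12500)
w(B) = -1/24 - B/3 (w(B) = (B + 1/8)/(-3 + 0) = (1/8 + B)/(-3) = (1/8 + B)*(-1/3) = -1/24 - B/3)
w(f(-2))*(-34 + m) = (-1/24 - 1/3*(-2))*(-34 + 10/9) = (-1/24 + 2/3)*(-296/9) = (5/8)*(-296/9) = -185/9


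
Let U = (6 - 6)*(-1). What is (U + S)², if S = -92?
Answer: 8464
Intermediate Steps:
U = 0 (U = 0*(-1) = 0)
(U + S)² = (0 - 92)² = (-92)² = 8464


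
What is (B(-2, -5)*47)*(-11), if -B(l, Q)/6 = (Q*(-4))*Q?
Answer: -310200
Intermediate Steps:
B(l, Q) = 24*Q² (B(l, Q) = -6*Q*(-4)*Q = -6*(-4*Q)*Q = -(-24)*Q² = 24*Q²)
(B(-2, -5)*47)*(-11) = ((24*(-5)²)*47)*(-11) = ((24*25)*47)*(-11) = (600*47)*(-11) = 28200*(-11) = -310200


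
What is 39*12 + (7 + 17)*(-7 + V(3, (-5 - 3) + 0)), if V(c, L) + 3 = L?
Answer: 36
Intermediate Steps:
V(c, L) = -3 + L
39*12 + (7 + 17)*(-7 + V(3, (-5 - 3) + 0)) = 39*12 + (7 + 17)*(-7 + (-3 + ((-5 - 3) + 0))) = 468 + 24*(-7 + (-3 + (-8 + 0))) = 468 + 24*(-7 + (-3 - 8)) = 468 + 24*(-7 - 11) = 468 + 24*(-18) = 468 - 432 = 36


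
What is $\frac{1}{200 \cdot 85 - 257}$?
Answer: $\frac{1}{16743} \approx 5.9726 \cdot 10^{-5}$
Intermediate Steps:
$\frac{1}{200 \cdot 85 - 257} = \frac{1}{17000 - 257} = \frac{1}{16743}$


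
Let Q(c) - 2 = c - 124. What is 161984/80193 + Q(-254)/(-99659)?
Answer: 16173316024/7991954187 ≈ 2.0237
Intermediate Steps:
Q(c) = -122 + c (Q(c) = 2 + (c - 124) = 2 + (-124 + c) = -122 + c)
161984/80193 + Q(-254)/(-99659) = 161984/80193 + (-122 - 254)/(-99659) = 161984*(1/80193) - 376*(-1/99659) = 161984/80193 + 376/99659 = 16173316024/7991954187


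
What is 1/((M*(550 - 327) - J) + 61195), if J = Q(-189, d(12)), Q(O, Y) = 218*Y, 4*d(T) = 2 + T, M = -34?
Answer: 1/52850 ≈ 1.8921e-5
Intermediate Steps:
d(T) = 1/2 + T/4 (d(T) = (2 + T)/4 = 1/2 + T/4)
J = 763 (J = 218*(1/2 + (1/4)*12) = 218*(1/2 + 3) = 218*(7/2) = 763)
1/((M*(550 - 327) - J) + 61195) = 1/((-34*(550 - 327) - 1*763) + 61195) = 1/((-34*223 - 763) + 61195) = 1/((-7582 - 763) + 61195) = 1/(-8345 + 61195) = 1/52850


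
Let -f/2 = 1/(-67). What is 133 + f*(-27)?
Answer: 8857/67 ≈ 132.19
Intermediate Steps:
f = 2/67 (f = -2/(-67) = -2*(-1/67) = 2/67 ≈ 0.029851)
133 + f*(-27) = 133 + (2/67)*(-27) = 133 - 54/67 = 8857/67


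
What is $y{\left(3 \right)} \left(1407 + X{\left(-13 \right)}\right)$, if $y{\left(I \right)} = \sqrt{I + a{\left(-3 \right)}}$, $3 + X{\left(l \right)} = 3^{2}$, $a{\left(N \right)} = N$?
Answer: $0$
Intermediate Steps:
$X{\left(l \right)} = 6$ ($X{\left(l \right)} = -3 + 3^{2} = -3 + 9 = 6$)
$y{\left(I \right)} = \sqrt{-3 + I}$ ($y{\left(I \right)} = \sqrt{I - 3} = \sqrt{-3 + I}$)
$y{\left(3 \right)} \left(1407 + X{\left(-13 \right)}\right) = \sqrt{-3 + 3} \left(1407 + 6\right) = \sqrt{0} \cdot 1413 = 0 \cdot 1413 = 0$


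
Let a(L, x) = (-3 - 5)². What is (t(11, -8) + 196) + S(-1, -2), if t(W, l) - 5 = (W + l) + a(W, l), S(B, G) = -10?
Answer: 258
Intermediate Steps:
a(L, x) = 64 (a(L, x) = (-8)² = 64)
t(W, l) = 69 + W + l (t(W, l) = 5 + ((W + l) + 64) = 5 + (64 + W + l) = 69 + W + l)
(t(11, -8) + 196) + S(-1, -2) = ((69 + 11 - 8) + 196) - 10 = (72 + 196) - 10 = 268 - 10 = 258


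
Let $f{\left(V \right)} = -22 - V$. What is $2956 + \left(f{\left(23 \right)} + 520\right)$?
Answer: $3431$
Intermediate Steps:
$2956 + \left(f{\left(23 \right)} + 520\right) = 2956 + \left(\left(-22 - 23\right) + 520\right) = 2956 + \left(-45 + 520\right) = 2956 + 475 = 3431$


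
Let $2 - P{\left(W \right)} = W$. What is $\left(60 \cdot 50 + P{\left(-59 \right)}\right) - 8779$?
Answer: $-5718$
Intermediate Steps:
$P{\left(W \right)} = 2 - W$
$\left(60 \cdot 50 + P{\left(-59 \right)}\right) - 8779 = \left(60 \cdot 50 + \left(2 - -59\right)\right) - 8779 = \left(3000 + \left(2 + 59\right)\right) - 8779 = \left(3000 + 61\right) - 8779 = 3061 - 8779 = -5718$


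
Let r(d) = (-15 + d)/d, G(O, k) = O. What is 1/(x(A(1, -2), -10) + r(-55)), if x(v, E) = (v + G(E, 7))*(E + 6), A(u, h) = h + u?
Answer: 11/498 ≈ 0.022088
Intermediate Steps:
r(d) = (-15 + d)/d
x(v, E) = (6 + E)*(E + v) (x(v, E) = (v + E)*(E + 6) = (E + v)*(6 + E) = (6 + E)*(E + v))
1/(x(A(1, -2), -10) + r(-55)) = 1/(((-10)**2 + 6*(-10) + 6*(-2 + 1) - 10*(-2 + 1)) + (-15 - 55)/(-55)) = 1/((100 - 60 + 6*(-1) - 10*(-1)) - 1/55*(-70)) = 1/((100 - 60 - 6 + 10) + 14/11) = 1/(44 + 14/11) = 1/(498/11) = 11/498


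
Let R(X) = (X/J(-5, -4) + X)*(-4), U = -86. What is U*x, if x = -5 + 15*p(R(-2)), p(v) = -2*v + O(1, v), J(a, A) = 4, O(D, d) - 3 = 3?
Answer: 18490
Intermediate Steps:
O(D, d) = 6 (O(D, d) = 3 + 3 = 6)
R(X) = -5*X (R(X) = (X/4 + X)*(-4) = (5*X/4)*(-4) = -5*X)
p(v) = 6 - 2*v (p(v) = -2*v + 6 = 6 - 2*v)
x = -215 (x = -5 + 15*(6 - (-10)*(-2)) = -5 + 15*(6 - 2*10) = -5 + 15*(6 - 20) = -5 + 15*(-14) = -5 - 210 = -215)
U*x = -86*(-215) = 18490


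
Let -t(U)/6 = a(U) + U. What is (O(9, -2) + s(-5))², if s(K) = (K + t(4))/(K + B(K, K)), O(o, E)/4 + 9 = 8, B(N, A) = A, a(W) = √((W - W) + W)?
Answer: 1/100 ≈ 0.010000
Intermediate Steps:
a(W) = √W (a(W) = √(0 + W) = √W)
t(U) = -6*U - 6*√U (t(U) = -6*(√U + U) = -6*(U + √U) = -6*U - 6*√U)
O(o, E) = -4 (O(o, E) = -36 + 4*8 = -36 + 32 = -4)
s(K) = (-36 + K)/(2*K) (s(K) = (K + (-6*4 - 6*√4))/(K + K) = (K + (-24 - 6*2))/((2*K)) = (K + (-24 - 12))*(1/(2*K)) = (K - 36)*(1/(2*K)) = (-36 + K)*(1/(2*K)) = (-36 + K)/(2*K))
(O(9, -2) + s(-5))² = (-4 + (½)*(-36 - 5)/(-5))² = (-4 + (½)*(-⅕)*(-41))² = (-4 + 41/10)² = (⅒)² = 1/100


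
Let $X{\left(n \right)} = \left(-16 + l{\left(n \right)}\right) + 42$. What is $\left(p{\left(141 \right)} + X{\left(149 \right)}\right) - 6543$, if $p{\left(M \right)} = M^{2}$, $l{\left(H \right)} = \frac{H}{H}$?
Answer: $13365$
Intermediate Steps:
$l{\left(H \right)} = 1$
$X{\left(n \right)} = 27$ ($X{\left(n \right)} = \left(-16 + 1\right) + 42 = -15 + 42 = 27$)
$\left(p{\left(141 \right)} + X{\left(149 \right)}\right) - 6543 = \left(141^{2} + 27\right) - 6543 = \left(19881 + 27\right) - 6543 = 19908 - 6543 = 13365$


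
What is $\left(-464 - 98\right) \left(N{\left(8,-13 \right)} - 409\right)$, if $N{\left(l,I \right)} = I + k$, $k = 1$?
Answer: $236602$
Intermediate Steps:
$N{\left(l,I \right)} = 1 + I$ ($N{\left(l,I \right)} = I + 1 = 1 + I$)
$\left(-464 - 98\right) \left(N{\left(8,-13 \right)} - 409\right) = \left(-464 - 98\right) \left(\left(1 - 13\right) - 409\right) = - 562 \left(-12 - 409\right) = \left(-562\right) \left(-421\right) = 236602$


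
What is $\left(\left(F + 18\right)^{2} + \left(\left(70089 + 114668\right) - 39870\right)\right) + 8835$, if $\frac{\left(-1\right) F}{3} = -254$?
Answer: $762122$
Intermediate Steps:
$F = 762$ ($F = \left(-3\right) \left(-254\right) = 762$)
$\left(\left(F + 18\right)^{2} + \left(\left(70089 + 114668\right) - 39870\right)\right) + 8835 = \left(\left(762 + 18\right)^{2} + \left(\left(70089 + 114668\right) - 39870\right)\right) + 8835 = \left(780^{2} + \left(184757 - 39870\right)\right) + 8835 = \left(608400 + 144887\right) + 8835 = 753287 + 8835 = 762122$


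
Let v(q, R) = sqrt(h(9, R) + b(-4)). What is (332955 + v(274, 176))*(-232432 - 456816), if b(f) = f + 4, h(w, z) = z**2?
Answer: -229609875488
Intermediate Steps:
b(f) = 4 + f
v(q, R) = sqrt(R**2) (v(q, R) = sqrt(R**2 + (4 - 4)) = sqrt(R**2 + 0) = sqrt(R**2))
(332955 + v(274, 176))*(-232432 - 456816) = (332955 + sqrt(176**2))*(-232432 - 456816) = (332955 + sqrt(30976))*(-689248) = (332955 + 176)*(-689248) = 333131*(-689248) = -229609875488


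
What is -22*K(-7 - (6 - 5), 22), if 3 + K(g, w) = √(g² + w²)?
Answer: 66 - 44*√137 ≈ -449.01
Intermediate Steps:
K(g, w) = -3 + √(g² + w²)
-22*K(-7 - (6 - 5), 22) = -22*(-3 + √((-7 - (6 - 5))² + 22²)) = -22*(-3 + √((-7 - 1*1)² + 484)) = -22*(-3 + √((-7 - 1)² + 484)) = -22*(-3 + √((-8)² + 484)) = -22*(-3 + √(64 + 484)) = -22*(-3 + √548) = -22*(-3 + 2*√137) = 66 - 44*√137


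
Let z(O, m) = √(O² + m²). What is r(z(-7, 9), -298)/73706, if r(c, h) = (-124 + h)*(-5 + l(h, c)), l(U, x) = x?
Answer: 1055/36853 - 211*√130/36853 ≈ -0.036653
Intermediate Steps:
r(c, h) = (-124 + h)*(-5 + c)
r(z(-7, 9), -298)/73706 = (620 - 124*√((-7)² + 9²) - 5*(-298) + √((-7)² + 9²)*(-298))/73706 = (620 - 124*√(49 + 81) + 1490 + √(49 + 81)*(-298))*(1/73706) = (620 - 124*√130 + 1490 + √130*(-298))*(1/73706) = (620 - 124*√130 + 1490 - 298*√130)*(1/73706) = (2110 - 422*√130)*(1/73706) = 1055/36853 - 211*√130/36853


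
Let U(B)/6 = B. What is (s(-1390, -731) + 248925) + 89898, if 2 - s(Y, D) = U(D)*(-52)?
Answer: 110753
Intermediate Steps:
U(B) = 6*B
s(Y, D) = 2 + 312*D (s(Y, D) = 2 - 6*D*(-52) = 2 - (-312)*D = 2 + 312*D)
(s(-1390, -731) + 248925) + 89898 = ((2 + 312*(-731)) + 248925) + 89898 = ((2 - 228072) + 248925) + 89898 = (-228070 + 248925) + 89898 = 20855 + 89898 = 110753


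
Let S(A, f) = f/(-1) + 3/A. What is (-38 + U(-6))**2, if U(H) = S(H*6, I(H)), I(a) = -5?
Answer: 157609/144 ≈ 1094.5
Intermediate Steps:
S(A, f) = -f + 3/A (S(A, f) = f*(-1) + 3/A = -f + 3/A)
U(H) = 5 + 1/(2*H) (U(H) = -1*(-5) + 3/((H*6)) = 5 + 3/((6*H)) = 5 + 3*(1/(6*H)) = 5 + 1/(2*H))
(-38 + U(-6))**2 = (-38 + (5 + (1/2)/(-6)))**2 = (-38 + (5 + (1/2)*(-1/6)))**2 = (-38 + (5 - 1/12))**2 = (-38 + 59/12)**2 = (-397/12)**2 = 157609/144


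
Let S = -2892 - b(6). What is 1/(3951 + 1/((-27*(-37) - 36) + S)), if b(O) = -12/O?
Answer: 1927/7613576 ≈ 0.00025310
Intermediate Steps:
S = -2890 (S = -2892 - (-12)/6 = -2892 - 1*(-2) = -2892 + 2 = -2890)
1/(3951 + 1/((-27*(-37) - 36) + S)) = 1/(3951 + 1/((-27*(-37) - 36) - 2890)) = 1/(3951 + 1/((999 - 36) - 2890)) = 1/(3951 + 1/(963 - 2890)) = 1/(3951 + 1/(-1927)) = 1/(3951 - 1/1927) = 1/(7613576/1927) = 1927/7613576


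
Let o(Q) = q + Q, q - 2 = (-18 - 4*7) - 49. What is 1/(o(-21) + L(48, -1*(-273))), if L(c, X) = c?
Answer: -1/66 ≈ -0.015152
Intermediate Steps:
q = -93 (q = 2 + ((-18 - 4*7) - 49) = 2 + ((-18 - 28) - 49) = 2 + (-46 - 49) = 2 - 95 = -93)
o(Q) = -93 + Q
1/(o(-21) + L(48, -1*(-273))) = 1/((-93 - 21) + 48) = 1/(-114 + 48) = 1/(-66) = -1/66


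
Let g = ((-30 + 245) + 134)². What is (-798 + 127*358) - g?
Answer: -77133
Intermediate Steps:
g = 121801 (g = (215 + 134)² = 349² = 121801)
(-798 + 127*358) - g = (-798 + 127*358) - 1*121801 = (-798 + 45466) - 121801 = 44668 - 121801 = -77133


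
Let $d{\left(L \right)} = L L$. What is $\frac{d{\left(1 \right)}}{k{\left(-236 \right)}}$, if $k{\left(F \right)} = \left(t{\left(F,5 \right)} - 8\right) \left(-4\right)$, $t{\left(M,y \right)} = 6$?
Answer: $\frac{1}{8} \approx 0.125$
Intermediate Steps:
$d{\left(L \right)} = L^{2}$
$k{\left(F \right)} = 8$ ($k{\left(F \right)} = \left(6 - 8\right) \left(-4\right) = \left(-2\right) \left(-4\right) = 8$)
$\frac{d{\left(1 \right)}}{k{\left(-236 \right)}} = \frac{1^{2}}{8} = 1 \cdot \frac{1}{8} = \frac{1}{8}$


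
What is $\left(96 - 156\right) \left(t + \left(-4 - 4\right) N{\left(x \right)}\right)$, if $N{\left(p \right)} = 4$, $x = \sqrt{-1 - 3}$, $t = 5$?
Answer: $1620$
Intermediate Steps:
$x = 2 i$ ($x = \sqrt{-4} = 2 i \approx 2.0 i$)
$\left(96 - 156\right) \left(t + \left(-4 - 4\right) N{\left(x \right)}\right) = \left(96 - 156\right) \left(5 + \left(-4 - 4\right) 4\right) = - 60 \left(5 + \left(-4 - 4\right) 4\right) = - 60 \left(5 - 32\right) = \left(-60\right) \left(-27\right) = 1620$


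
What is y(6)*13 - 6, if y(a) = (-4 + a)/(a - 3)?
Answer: 8/3 ≈ 2.6667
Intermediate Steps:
y(a) = (-4 + a)/(-3 + a)
y(6)*13 - 6 = ((-4 + 6)/(-3 + 6))*13 - 6 = (2/3)*13 - 6 = ((⅓)*2)*13 - 6 = (⅔)*13 - 6 = 26/3 - 6 = 8/3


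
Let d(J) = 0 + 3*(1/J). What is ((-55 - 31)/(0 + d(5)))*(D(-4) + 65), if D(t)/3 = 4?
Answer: -33110/3 ≈ -11037.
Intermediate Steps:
d(J) = 3/J (d(J) = 0 + 3/J = 3/J)
D(t) = 12 (D(t) = 3*4 = 12)
((-55 - 31)/(0 + d(5)))*(D(-4) + 65) = ((-55 - 31)/(0 + 3/5))*(12 + 65) = -86/(0 + 3*(⅕))*77 = -86/(0 + ⅗)*77 = -86/⅗*77 = -86*5/3*77 = -430/3*77 = -33110/3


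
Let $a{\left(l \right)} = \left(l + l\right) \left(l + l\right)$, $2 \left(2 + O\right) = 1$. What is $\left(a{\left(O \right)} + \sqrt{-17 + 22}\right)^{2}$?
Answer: $\left(9 + \sqrt{5}\right)^{2} \approx 126.25$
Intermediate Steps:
$O = - \frac{3}{2}$ ($O = -2 + \frac{1}{2} \cdot 1 = -2 + \frac{1}{2} = - \frac{3}{2} \approx -1.5$)
$a{\left(l \right)} = 4 l^{2}$ ($a{\left(l \right)} = 2 l 2 l = 4 l^{2}$)
$\left(a{\left(O \right)} + \sqrt{-17 + 22}\right)^{2} = \left(4 \left(- \frac{3}{2}\right)^{2} + \sqrt{-17 + 22}\right)^{2} = \left(4 \cdot \frac{9}{4} + \sqrt{5}\right)^{2} = \left(9 + \sqrt{5}\right)^{2}$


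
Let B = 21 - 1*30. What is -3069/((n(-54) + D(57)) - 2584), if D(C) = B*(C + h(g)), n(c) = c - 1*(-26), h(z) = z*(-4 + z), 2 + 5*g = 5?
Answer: 76725/77666 ≈ 0.98788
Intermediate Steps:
g = 3/5 (g = -2/5 + (1/5)*5 = -2/5 + 1 = 3/5 ≈ 0.60000)
B = -9 (B = 21 - 30 = -9)
n(c) = 26 + c (n(c) = c + 26 = 26 + c)
D(C) = 459/25 - 9*C (D(C) = -9*(C + 3*(-4 + 3/5)/5) = -9*(C + (3/5)*(-17/5)) = -9*(C - 51/25) = -9*(-51/25 + C) = 459/25 - 9*C)
-3069/((n(-54) + D(57)) - 2584) = -3069/(((26 - 54) + (459/25 - 9*57)) - 2584) = -3069/((-28 + (459/25 - 513)) - 2584) = -3069/((-28 - 12366/25) - 2584) = -3069/(-13066/25 - 2584) = -3069/(-77666/25) = -3069*(-25/77666) = 76725/77666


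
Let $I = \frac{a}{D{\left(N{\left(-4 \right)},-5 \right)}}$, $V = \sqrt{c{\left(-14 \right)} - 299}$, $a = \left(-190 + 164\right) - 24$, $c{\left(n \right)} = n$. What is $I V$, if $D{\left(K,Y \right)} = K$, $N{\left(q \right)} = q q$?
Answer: $- \frac{25 i \sqrt{313}}{8} \approx - 55.287 i$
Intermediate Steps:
$N{\left(q \right)} = q^{2}$
$a = -50$ ($a = -26 - 24 = -50$)
$V = i \sqrt{313}$ ($V = \sqrt{-14 - 299} = \sqrt{-313} = i \sqrt{313} \approx 17.692 i$)
$I = - \frac{25}{8}$ ($I = - \frac{50}{\left(-4\right)^{2}} = - \frac{50}{16} = \left(-50\right) \frac{1}{16} = - \frac{25}{8} \approx -3.125$)
$I V = - \frac{25 i \sqrt{313}}{8}$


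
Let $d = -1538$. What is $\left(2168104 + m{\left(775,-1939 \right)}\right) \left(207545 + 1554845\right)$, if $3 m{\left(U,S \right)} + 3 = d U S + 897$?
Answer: $\frac{4084684704611840}{3} \approx 1.3616 \cdot 10^{15}$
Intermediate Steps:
$m{\left(U,S \right)} = 298 - \frac{1538 S U}{3}$ ($m{\left(U,S \right)} = -1 + \frac{- 1538 U S + 897}{3} = -1 + \frac{- 1538 S U + 897}{3} = -1 + \frac{897 - 1538 S U}{3} = -1 - \left(-299 + \frac{1538 S U}{3}\right) = 298 - \frac{1538 S U}{3}$)
$\left(2168104 + m{\left(775,-1939 \right)}\right) \left(207545 + 1554845\right) = \left(2168104 - \left(-298 - \frac{2311191050}{3}\right)\right) \left(207545 + 1554845\right) = \left(2168104 + \left(298 + \frac{2311191050}{3}\right)\right) 1762390 = \left(2168104 + \frac{2311191944}{3}\right) 1762390 = \frac{2317696256}{3} \cdot 1762390 = \frac{4084684704611840}{3}$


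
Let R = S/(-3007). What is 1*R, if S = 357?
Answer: -357/3007 ≈ -0.11872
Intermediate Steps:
R = -357/3007 (R = 357/(-3007) = 357*(-1/3007) = -357/3007 ≈ -0.11872)
1*R = 1*(-357/3007) = -357/3007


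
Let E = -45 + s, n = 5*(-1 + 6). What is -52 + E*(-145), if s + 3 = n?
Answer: 3283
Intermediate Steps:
n = 25 (n = 5*5 = 25)
s = 22 (s = -3 + 25 = 22)
E = -23 (E = -45 + 22 = -23)
-52 + E*(-145) = -52 - 23*(-145) = -52 + 3335 = 3283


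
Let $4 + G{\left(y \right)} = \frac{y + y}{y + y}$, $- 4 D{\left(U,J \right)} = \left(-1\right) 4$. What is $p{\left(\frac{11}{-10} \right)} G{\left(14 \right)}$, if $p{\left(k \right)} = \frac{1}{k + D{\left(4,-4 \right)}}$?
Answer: $30$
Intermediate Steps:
$D{\left(U,J \right)} = 1$ ($D{\left(U,J \right)} = - \frac{\left(-1\right) 4}{4} = \left(- \frac{1}{4}\right) \left(-4\right) = 1$)
$G{\left(y \right)} = -3$ ($G{\left(y \right)} = -4 + \frac{y + y}{y + y} = -4 + \frac{2 y}{2 y} = -4 + 2 y \frac{1}{2 y} = -4 + 1 = -3$)
$p{\left(k \right)} = \frac{1}{1 + k}$ ($p{\left(k \right)} = \frac{1}{k + 1} = \frac{1}{1 + k}$)
$p{\left(\frac{11}{-10} \right)} G{\left(14 \right)} = \frac{1}{1 + \frac{11}{-10}} \left(-3\right) = \frac{1}{1 + 11 \left(- \frac{1}{10}\right)} \left(-3\right) = \frac{1}{1 - \frac{11}{10}} \left(-3\right) = \frac{1}{- \frac{1}{10}} \left(-3\right) = \left(-10\right) \left(-3\right) = 30$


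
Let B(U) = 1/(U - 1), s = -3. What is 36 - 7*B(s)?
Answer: 151/4 ≈ 37.750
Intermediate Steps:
B(U) = 1/(-1 + U)
36 - 7*B(s) = 36 - 7/(-1 - 3) = 36 - 7/(-4) = 36 - 7*(-¼) = 36 + 7/4 = 151/4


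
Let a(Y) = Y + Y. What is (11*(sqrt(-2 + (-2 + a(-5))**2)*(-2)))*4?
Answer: -88*sqrt(142) ≈ -1048.6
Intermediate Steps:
a(Y) = 2*Y
(11*(sqrt(-2 + (-2 + a(-5))**2)*(-2)))*4 = (11*(sqrt(-2 + (-2 + 2*(-5))**2)*(-2)))*4 = (11*(sqrt(-2 + (-2 - 10)**2)*(-2)))*4 = (11*(sqrt(-2 + (-12)**2)*(-2)))*4 = (11*(sqrt(-2 + 144)*(-2)))*4 = (11*(sqrt(142)*(-2)))*4 = (11*(-2*sqrt(142)))*4 = -22*sqrt(142)*4 = -88*sqrt(142)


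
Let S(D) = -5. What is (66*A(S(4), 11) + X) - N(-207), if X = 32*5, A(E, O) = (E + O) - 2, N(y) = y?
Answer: 631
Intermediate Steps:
A(E, O) = -2 + E + O
X = 160
(66*A(S(4), 11) + X) - N(-207) = (66*(-2 - 5 + 11) + 160) - 1*(-207) = (66*4 + 160) + 207 = (264 + 160) + 207 = 424 + 207 = 631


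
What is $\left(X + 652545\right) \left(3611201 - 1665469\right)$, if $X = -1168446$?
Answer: $-1003805084532$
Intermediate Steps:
$\left(X + 652545\right) \left(3611201 - 1665469\right) = \left(-1168446 + 652545\right) \left(3611201 - 1665469\right) = \left(-515901\right) 1945732 = -1003805084532$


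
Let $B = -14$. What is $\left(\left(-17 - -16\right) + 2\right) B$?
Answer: $-14$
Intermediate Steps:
$\left(\left(-17 - -16\right) + 2\right) B = \left(\left(-17 - -16\right) + 2\right) \left(-14\right) = \left(\left(-17 + 16\right) + 2\right) \left(-14\right) = \left(-1 + 2\right) \left(-14\right) = 1 \left(-14\right) = -14$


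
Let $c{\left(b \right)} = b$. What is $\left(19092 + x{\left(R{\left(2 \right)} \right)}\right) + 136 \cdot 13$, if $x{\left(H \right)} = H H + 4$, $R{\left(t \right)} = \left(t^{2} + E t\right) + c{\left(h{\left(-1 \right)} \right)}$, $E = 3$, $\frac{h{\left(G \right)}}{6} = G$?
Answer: $20880$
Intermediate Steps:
$h{\left(G \right)} = 6 G$
$R{\left(t \right)} = -6 + t^{2} + 3 t$ ($R{\left(t \right)} = \left(t^{2} + 3 t\right) + 6 \left(-1\right) = \left(t^{2} + 3 t\right) - 6 = -6 + t^{2} + 3 t$)
$x{\left(H \right)} = 4 + H^{2}$ ($x{\left(H \right)} = H^{2} + 4 = 4 + H^{2}$)
$\left(19092 + x{\left(R{\left(2 \right)} \right)}\right) + 136 \cdot 13 = \left(19092 + \left(4 + \left(-6 + 2^{2} + 3 \cdot 2\right)^{2}\right)\right) + 136 \cdot 13 = \left(19092 + \left(4 + \left(-6 + 4 + 6\right)^{2}\right)\right) + 1768 = \left(19092 + \left(4 + 4^{2}\right)\right) + 1768 = \left(19092 + \left(4 + 16\right)\right) + 1768 = \left(19092 + 20\right) + 1768 = 19112 + 1768 = 20880$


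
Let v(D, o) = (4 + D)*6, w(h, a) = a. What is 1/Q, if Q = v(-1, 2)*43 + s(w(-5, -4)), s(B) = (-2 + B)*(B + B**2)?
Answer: 1/702 ≈ 0.0014245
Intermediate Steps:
v(D, o) = 24 + 6*D
Q = 702 (Q = (24 + 6*(-1))*43 - 4*(-2 + (-4)**2 - 1*(-4)) = (24 - 6)*43 - 4*(-2 + 16 + 4) = 18*43 - 4*18 = 774 - 72 = 702)
1/Q = 1/702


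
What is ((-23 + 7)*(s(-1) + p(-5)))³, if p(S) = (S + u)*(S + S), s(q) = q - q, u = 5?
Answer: 0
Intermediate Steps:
s(q) = 0
p(S) = 2*S*(5 + S) (p(S) = (S + 5)*(S + S) = (5 + S)*(2*S) = 2*S*(5 + S))
((-23 + 7)*(s(-1) + p(-5)))³ = ((-23 + 7)*(0 + 2*(-5)*(5 - 5)))³ = (-16*(0 + 2*(-5)*0))³ = (-16*(0 + 0))³ = (-16*0)³ = 0³ = 0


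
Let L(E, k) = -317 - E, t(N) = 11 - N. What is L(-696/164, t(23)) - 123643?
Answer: -5082186/41 ≈ -1.2396e+5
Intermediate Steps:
L(-696/164, t(23)) - 123643 = (-317 - (-696)/164) - 123643 = (-317 - 1*(-174/41)) - 123643 = (-317 + 174/41) - 123643 = -12823/41 - 123643 = -5082186/41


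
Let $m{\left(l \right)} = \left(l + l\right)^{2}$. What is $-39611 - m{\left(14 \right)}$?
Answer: $-40395$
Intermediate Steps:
$m{\left(l \right)} = 4 l^{2}$ ($m{\left(l \right)} = \left(2 l\right)^{2} = 4 l^{2}$)
$-39611 - m{\left(14 \right)} = -39611 - 4 \cdot 14^{2} = -39611 - 4 \cdot 196 = -39611 - 784 = -40395$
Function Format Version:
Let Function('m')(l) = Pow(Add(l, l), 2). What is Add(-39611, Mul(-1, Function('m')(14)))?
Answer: -40395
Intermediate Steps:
Function('m')(l) = Mul(4, Pow(l, 2)) (Function('m')(l) = Pow(Mul(2, l), 2) = Mul(4, Pow(l, 2)))
Add(-39611, Mul(-1, Function('m')(14))) = Add(-39611, Mul(-1, Mul(4, Pow(14, 2)))) = Add(-39611, Mul(-1, Mul(4, 196))) = Add(-39611, Mul(-1, 784)) = Add(-39611, -784) = -40395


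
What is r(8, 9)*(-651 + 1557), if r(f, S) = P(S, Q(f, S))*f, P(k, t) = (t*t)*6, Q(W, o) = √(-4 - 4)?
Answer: -347904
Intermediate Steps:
Q(W, o) = 2*I*√2 (Q(W, o) = √(-8) = 2*I*√2)
P(k, t) = 6*t² (P(k, t) = t²*6 = 6*t²)
r(f, S) = -48*f (r(f, S) = (6*(2*I*√2)²)*f = (6*(-8))*f = -48*f)
r(8, 9)*(-651 + 1557) = (-48*8)*(-651 + 1557) = -384*906 = -347904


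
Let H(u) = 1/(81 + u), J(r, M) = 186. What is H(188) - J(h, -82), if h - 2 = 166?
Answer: -50033/269 ≈ -186.00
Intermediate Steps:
h = 168 (h = 2 + 166 = 168)
H(188) - J(h, -82) = 1/(81 + 188) - 1*186 = 1/269 - 186 = -50033/269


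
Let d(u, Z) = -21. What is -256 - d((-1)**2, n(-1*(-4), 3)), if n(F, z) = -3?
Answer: -235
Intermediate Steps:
-256 - d((-1)**2, n(-1*(-4), 3)) = -256 - 1*(-21) = -256 + 21 = -235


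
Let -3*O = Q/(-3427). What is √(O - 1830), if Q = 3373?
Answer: I*√193394420817/10281 ≈ 42.775*I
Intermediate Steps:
O = 3373/10281 (O = -3373/(3*(-3427)) = -3373*(-1)/(3*3427) = -⅓*(-3373/3427) = 3373/10281 ≈ 0.32808)
√(O - 1830) = √(3373/10281 - 1830) = √(-18810857/10281) = I*√193394420817/10281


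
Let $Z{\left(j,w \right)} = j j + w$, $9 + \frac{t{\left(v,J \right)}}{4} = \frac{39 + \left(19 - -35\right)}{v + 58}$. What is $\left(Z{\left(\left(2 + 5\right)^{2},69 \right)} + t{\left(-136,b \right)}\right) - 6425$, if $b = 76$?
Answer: $- \frac{51945}{13} \approx -3995.8$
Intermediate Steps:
$t{\left(v,J \right)} = -36 + \frac{372}{58 + v}$ ($t{\left(v,J \right)} = -36 + 4 \frac{39 + \left(19 - -35\right)}{v + 58} = -36 + 4 \frac{39 + \left(19 + 35\right)}{58 + v} = -36 + 4 \frac{39 + 54}{58 + v} = -36 + 4 \frac{93}{58 + v} = -36 + \frac{372}{58 + v}$)
$Z{\left(j,w \right)} = w + j^{2}$ ($Z{\left(j,w \right)} = j^{2} + w = w + j^{2}$)
$\left(Z{\left(\left(2 + 5\right)^{2},69 \right)} + t{\left(-136,b \right)}\right) - 6425 = \left(\left(69 + \left(\left(2 + 5\right)^{2}\right)^{2}\right) + \frac{12 \left(-143 - -408\right)}{58 - 136}\right) - 6425 = \left(\left(69 + \left(7^{2}\right)^{2}\right) + \frac{12 \left(-143 + 408\right)}{-78}\right) - 6425 = \left(\left(69 + 49^{2}\right) + 12 \left(- \frac{1}{78}\right) 265\right) - 6425 = \left(\left(69 + 2401\right) - \frac{530}{13}\right) - 6425 = \left(2470 - \frac{530}{13}\right) - 6425 = \frac{31580}{13} - 6425 = - \frac{51945}{13}$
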